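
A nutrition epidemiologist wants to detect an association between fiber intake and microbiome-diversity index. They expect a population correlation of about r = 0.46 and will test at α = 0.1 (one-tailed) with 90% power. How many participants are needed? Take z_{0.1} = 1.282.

n = 30

Fisher's z: C = ½·ln((1+r)/(1−r)) = ½·ln(2.7037) = 0.4973.
n = ((z_{α} + z_β)/C)² + 3.
(1.282 + 1.282) / 0.4973 = 2.564 / 0.4973 = 5.156.
n = 5.156² + 3 = 26.58 + 3 = 29.6.
Round up.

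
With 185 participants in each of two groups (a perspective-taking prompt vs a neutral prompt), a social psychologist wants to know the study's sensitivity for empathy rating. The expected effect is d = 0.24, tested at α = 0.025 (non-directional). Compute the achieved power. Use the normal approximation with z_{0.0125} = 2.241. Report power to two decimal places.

For two equal groups, power = Φ(d·√(n/2) − z_{α/2}).
d·√(n/2) = 0.24 × √(185/2) = 0.24 × 9.618 = 2.308.
z_β = 2.308 − 2.241 = 0.067.
Power = Φ(0.067) = 0.527.

power ≈ 0.53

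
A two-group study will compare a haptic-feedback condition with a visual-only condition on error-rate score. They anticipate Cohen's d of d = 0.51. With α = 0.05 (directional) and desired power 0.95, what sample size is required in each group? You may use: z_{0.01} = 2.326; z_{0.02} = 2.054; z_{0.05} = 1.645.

n = 84 per group

For two independent groups with equal n: n = 2·((z_{α} + z_β) / d)².
z_{α} + z_β = 1.645 + 1.645 = 3.290.
n = 2 × (3.290 / 0.51)² = 2 × 6.451² = 2 × 41.62 = 83.2.
Round up to the next whole participant.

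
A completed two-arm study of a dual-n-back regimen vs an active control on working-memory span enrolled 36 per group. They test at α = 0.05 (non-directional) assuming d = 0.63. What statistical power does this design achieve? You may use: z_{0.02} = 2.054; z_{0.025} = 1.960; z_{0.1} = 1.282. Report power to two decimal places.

For two equal groups, power = Φ(d·√(n/2) − z_{α/2}).
d·√(n/2) = 0.63 × √(36/2) = 0.63 × 4.243 = 2.673.
z_β = 2.673 − 1.960 = 0.713.
Power = Φ(0.713) = 0.762.

power ≈ 0.76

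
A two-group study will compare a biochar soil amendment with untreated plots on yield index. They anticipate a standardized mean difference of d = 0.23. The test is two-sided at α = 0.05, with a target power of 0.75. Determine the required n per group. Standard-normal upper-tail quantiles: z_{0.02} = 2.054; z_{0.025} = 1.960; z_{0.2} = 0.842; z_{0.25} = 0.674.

n = 263 per group

For two independent groups with equal n: n = 2·((z_{α/2} + z_β) / d)².
z_{α/2} + z_β = 1.960 + 0.674 = 2.634.
n = 2 × (2.634 / 0.23)² = 2 × 11.452² = 2 × 131.15 = 262.3.
Round up to the next whole participant.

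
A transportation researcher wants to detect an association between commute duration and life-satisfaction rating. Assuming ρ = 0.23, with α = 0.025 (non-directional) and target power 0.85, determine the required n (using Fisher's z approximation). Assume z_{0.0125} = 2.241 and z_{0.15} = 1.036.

n = 199

Fisher's z: C = ½·ln((1+r)/(1−r)) = ½·ln(1.5974) = 0.2342.
n = ((z_{α/2} + z_β)/C)² + 3.
(2.241 + 1.036) / 0.2342 = 3.277 / 0.2342 = 13.992.
n = 13.992² + 3 = 195.78 + 3 = 198.8.
Round up.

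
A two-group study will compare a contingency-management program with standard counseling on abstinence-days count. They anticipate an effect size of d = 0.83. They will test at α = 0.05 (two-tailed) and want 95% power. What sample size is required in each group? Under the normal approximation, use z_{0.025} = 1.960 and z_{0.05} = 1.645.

For two independent groups with equal n: n = 2·((z_{α/2} + z_β) / d)².
z_{α/2} + z_β = 1.960 + 1.645 = 3.605.
n = 2 × (3.605 / 0.83)² = 2 × 4.343² = 2 × 18.86 = 37.7.
Round up to the next whole participant.

n = 38 per group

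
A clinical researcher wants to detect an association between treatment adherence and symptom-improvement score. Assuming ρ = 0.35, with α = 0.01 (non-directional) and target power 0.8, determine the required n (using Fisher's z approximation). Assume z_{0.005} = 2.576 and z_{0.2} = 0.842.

Fisher's z: C = ½·ln((1+r)/(1−r)) = ½·ln(2.0769) = 0.3654.
n = ((z_{α/2} + z_β)/C)² + 3.
(2.576 + 0.842) / 0.3654 = 3.418 / 0.3654 = 9.354.
n = 9.354² + 3 = 87.50 + 3 = 90.5.
Round up.

n = 91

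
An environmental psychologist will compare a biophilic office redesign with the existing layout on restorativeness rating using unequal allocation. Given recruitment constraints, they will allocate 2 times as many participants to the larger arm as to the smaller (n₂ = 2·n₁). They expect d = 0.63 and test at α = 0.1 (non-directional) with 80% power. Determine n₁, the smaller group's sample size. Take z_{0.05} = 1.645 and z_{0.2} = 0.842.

n₁ = 24

With allocation ratio k = n₂/n₁ = 2, Var(x̄₁−x̄₂) = σ²(1/n₁ + 1/(k·n₁)) = σ²·(k+1)/(k·n₁).
So n₁ = (1 + 1/k)·((z_{α/2} + z_β)/d)² = 1.500 × (2.487/0.63)².
n₁ = 1.500 × 15.58 = 23.4.
Round up: n₁ = 24, giving n₂ = 2 × 24 = 48.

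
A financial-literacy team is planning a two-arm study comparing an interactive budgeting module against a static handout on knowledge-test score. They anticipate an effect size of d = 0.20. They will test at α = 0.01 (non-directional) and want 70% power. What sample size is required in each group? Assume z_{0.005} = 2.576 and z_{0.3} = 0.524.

n = 481 per group

For two independent groups with equal n: n = 2·((z_{α/2} + z_β) / d)².
z_{α/2} + z_β = 2.576 + 0.524 = 3.100.
n = 2 × (3.100 / 0.20)² = 2 × 15.500² = 2 × 240.25 = 480.5.
Round up to the next whole participant.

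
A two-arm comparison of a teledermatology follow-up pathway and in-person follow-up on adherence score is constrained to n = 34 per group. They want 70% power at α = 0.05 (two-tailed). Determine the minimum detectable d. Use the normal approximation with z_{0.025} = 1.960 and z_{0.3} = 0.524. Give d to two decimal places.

For two independent groups of n = 34 each: d_min = (z_{α/2} + z_β)·√(2/n).
z-sum = 1.960 + 0.524 = 2.484.
d_min = 2.484 × √(2/34) = 2.484 × 0.2425 = 0.602.

d_min ≈ 0.60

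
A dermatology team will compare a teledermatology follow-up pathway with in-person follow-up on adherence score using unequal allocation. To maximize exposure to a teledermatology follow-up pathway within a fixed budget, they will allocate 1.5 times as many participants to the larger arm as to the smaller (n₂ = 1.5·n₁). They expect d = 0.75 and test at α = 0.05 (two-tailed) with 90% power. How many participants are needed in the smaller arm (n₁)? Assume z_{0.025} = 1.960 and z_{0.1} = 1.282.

With allocation ratio k = n₂/n₁ = 1.5, Var(x̄₁−x̄₂) = σ²(1/n₁ + 1/(k·n₁)) = σ²·(k+1)/(k·n₁).
So n₁ = (1 + 1/k)·((z_{α/2} + z_β)/d)² = 1.667 × (3.242/0.75)².
n₁ = 1.667 × 18.69 = 31.1.
Round up: n₁ = 32, giving n₂ = 1.5 × 32 = 48.

n₁ = 32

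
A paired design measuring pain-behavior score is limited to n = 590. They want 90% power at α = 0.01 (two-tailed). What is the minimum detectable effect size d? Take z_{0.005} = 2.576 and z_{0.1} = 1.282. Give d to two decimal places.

For a single sample (or paired design) of n = 590: d_min = (z_{α/2} + z_β)/√n.
z-sum = 2.576 + 1.282 = 3.858.
d_min = 3.858 / √590 = 3.858 / 24.290 = 0.159.

d_min ≈ 0.16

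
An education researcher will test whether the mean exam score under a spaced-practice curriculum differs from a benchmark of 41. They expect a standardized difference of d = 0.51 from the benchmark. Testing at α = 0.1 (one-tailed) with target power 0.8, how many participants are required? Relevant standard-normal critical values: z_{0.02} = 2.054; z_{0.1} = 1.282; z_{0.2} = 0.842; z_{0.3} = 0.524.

For a one-sample test: n = ((z_{α} + z_β) / d)².
z_{α} + z_β = 1.282 + 0.842 = 2.124.
n = (2.124 / 0.51)² = 4.165² = 17.34.
Round up.

n = 18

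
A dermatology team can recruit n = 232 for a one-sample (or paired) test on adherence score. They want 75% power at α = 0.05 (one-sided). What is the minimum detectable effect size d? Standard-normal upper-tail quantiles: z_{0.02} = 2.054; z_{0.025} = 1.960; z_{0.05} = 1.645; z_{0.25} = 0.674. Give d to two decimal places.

d_min ≈ 0.15

For a single sample (or paired design) of n = 232: d_min = (z_{α} + z_β)/√n.
z-sum = 1.645 + 0.674 = 2.319.
d_min = 2.319 / √232 = 2.319 / 15.232 = 0.152.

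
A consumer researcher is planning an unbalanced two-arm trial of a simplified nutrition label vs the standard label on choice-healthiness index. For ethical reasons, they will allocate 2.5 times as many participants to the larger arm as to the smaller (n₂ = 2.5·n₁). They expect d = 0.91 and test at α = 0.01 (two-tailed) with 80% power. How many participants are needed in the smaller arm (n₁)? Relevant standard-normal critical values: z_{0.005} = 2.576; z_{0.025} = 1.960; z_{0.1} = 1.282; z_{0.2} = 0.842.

n₁ = 20

With allocation ratio k = n₂/n₁ = 2.5, Var(x̄₁−x̄₂) = σ²(1/n₁ + 1/(k·n₁)) = σ²·(k+1)/(k·n₁).
So n₁ = (1 + 1/k)·((z_{α/2} + z_β)/d)² = 1.400 × (3.418/0.91)².
n₁ = 1.400 × 14.11 = 19.8.
Round up: n₁ = 20, giving n₂ = 2.5 × 20 = 50.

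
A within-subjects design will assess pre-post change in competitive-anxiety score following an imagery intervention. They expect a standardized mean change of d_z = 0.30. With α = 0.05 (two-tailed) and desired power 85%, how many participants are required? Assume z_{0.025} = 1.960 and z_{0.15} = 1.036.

n = 100 pairs

For a paired (one-sample on differences) test: n = ((z_{α/2} + z_β) / d)².
z_{α/2} + z_β = 1.960 + 1.036 = 2.996.
n = (2.996 / 0.30)² = 9.987² = 99.73.
Round up.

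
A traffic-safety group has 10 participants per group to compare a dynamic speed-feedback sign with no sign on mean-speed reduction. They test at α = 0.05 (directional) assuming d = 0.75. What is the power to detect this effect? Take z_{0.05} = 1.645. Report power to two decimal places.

For two equal groups, power = Φ(d·√(n/2) − z_{α}).
d·√(n/2) = 0.75 × √(10/2) = 0.75 × 2.236 = 1.677.
z_β = 1.677 − 1.645 = 0.032.
Power = Φ(0.032) = 0.513.

power ≈ 0.51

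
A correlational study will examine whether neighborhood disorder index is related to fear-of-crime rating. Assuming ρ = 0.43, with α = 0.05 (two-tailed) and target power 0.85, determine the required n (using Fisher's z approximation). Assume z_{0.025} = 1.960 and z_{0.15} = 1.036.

Fisher's z: C = ½·ln((1+r)/(1−r)) = ½·ln(2.5088) = 0.4599.
n = ((z_{α/2} + z_β)/C)² + 3.
(1.960 + 1.036) / 0.4599 = 2.996 / 0.4599 = 6.514.
n = 6.514² + 3 = 42.44 + 3 = 45.4.
Round up.

n = 46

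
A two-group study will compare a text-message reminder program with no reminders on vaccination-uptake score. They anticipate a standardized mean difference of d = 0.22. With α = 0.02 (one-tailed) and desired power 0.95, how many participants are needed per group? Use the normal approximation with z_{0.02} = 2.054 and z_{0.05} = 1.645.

For two independent groups with equal n: n = 2·((z_{α} + z_β) / d)².
z_{α} + z_β = 2.054 + 1.645 = 3.699.
n = 2 × (3.699 / 0.22)² = 2 × 16.814² = 2 × 282.70 = 565.4.
Round up to the next whole participant.

n = 566 per group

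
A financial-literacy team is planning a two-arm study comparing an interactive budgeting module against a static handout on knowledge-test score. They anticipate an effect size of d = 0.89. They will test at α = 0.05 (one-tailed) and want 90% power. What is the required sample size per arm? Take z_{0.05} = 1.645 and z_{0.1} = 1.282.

For two independent groups with equal n: n = 2·((z_{α} + z_β) / d)².
z_{α} + z_β = 1.645 + 1.282 = 2.927.
n = 2 × (2.927 / 0.89)² = 2 × 3.289² = 2 × 10.82 = 21.6.
Round up to the next whole participant.

n = 22 per group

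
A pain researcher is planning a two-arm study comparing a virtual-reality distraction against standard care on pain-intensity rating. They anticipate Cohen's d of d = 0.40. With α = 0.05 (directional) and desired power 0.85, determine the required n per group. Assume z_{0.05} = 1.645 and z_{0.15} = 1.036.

n = 90 per group

For two independent groups with equal n: n = 2·((z_{α} + z_β) / d)².
z_{α} + z_β = 1.645 + 1.036 = 2.681.
n = 2 × (2.681 / 0.40)² = 2 × 6.702² = 2 × 44.92 = 89.8.
Round up to the next whole participant.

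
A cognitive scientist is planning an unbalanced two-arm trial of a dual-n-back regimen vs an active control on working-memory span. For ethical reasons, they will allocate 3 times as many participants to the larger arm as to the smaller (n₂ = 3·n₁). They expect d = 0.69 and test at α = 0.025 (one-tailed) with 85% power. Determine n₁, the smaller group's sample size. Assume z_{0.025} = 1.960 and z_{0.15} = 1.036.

With allocation ratio k = n₂/n₁ = 3, Var(x̄₁−x̄₂) = σ²(1/n₁ + 1/(k·n₁)) = σ²·(k+1)/(k·n₁).
So n₁ = (1 + 1/k)·((z_{α} + z_β)/d)² = 1.333 × (2.996/0.69)².
n₁ = 1.333 × 18.85 = 25.1.
Round up: n₁ = 26, giving n₂ = 3 × 26 = 78.

n₁ = 26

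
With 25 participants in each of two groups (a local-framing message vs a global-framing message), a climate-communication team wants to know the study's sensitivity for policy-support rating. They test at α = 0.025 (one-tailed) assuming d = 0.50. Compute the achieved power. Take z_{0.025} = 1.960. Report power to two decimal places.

power ≈ 0.42

For two equal groups, power = Φ(d·√(n/2) − z_{α}).
d·√(n/2) = 0.50 × √(25/2) = 0.50 × 3.536 = 1.768.
z_β = 1.768 − 1.960 = -0.192.
Power = Φ(-0.192) = 0.424.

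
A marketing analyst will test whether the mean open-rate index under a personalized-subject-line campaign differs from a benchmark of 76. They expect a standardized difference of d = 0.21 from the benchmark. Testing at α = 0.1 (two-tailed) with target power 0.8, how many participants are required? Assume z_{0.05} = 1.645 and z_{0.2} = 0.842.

n = 141

For a one-sample test: n = ((z_{α/2} + z_β) / d)².
z_{α/2} + z_β = 1.645 + 0.842 = 2.487.
n = (2.487 / 0.21)² = 11.843² = 140.25.
Round up.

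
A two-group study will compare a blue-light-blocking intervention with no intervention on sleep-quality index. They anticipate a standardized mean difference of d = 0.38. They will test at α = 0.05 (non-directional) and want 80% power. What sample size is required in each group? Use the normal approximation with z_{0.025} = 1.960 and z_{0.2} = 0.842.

For two independent groups with equal n: n = 2·((z_{α/2} + z_β) / d)².
z_{α/2} + z_β = 1.960 + 0.842 = 2.802.
n = 2 × (2.802 / 0.38)² = 2 × 7.374² = 2 × 54.37 = 108.7.
Round up to the next whole participant.

n = 109 per group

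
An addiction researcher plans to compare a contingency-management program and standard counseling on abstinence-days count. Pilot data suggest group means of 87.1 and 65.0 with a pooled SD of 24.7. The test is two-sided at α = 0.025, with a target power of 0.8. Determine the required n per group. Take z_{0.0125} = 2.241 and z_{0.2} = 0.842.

n = 24 per group

Cohen's d = |M₁ − M₂| / SD_pooled = |87.1 − 65.0| / 24.7 = 22.1 / 24.7 = 0.895.
For two independent groups with equal n: n = 2·((z_{α/2} + z_β) / d)².
z_{α/2} + z_β = 2.241 + 0.842 = 3.083.
n = 2 × (3.083 / 0.895)² = 2 × 3.445² = 2 × 11.87 = 23.7.
Round up to the next whole participant.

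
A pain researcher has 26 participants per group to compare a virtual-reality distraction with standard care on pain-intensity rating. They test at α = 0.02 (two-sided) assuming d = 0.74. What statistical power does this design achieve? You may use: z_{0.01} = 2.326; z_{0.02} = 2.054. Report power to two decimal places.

For two equal groups, power = Φ(d·√(n/2) − z_{α/2}).
d·√(n/2) = 0.74 × √(26/2) = 0.74 × 3.606 = 2.668.
z_β = 2.668 − 2.326 = 0.342.
Power = Φ(0.342) = 0.634.

power ≈ 0.63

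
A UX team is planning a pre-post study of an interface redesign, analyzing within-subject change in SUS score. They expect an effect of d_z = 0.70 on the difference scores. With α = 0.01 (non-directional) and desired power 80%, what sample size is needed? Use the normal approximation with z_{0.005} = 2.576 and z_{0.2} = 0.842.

For a paired (one-sample on differences) test: n = ((z_{α/2} + z_β) / d)².
z_{α/2} + z_β = 2.576 + 0.842 = 3.418.
n = (3.418 / 0.70)² = 4.883² = 23.84.
Round up.

n = 24 pairs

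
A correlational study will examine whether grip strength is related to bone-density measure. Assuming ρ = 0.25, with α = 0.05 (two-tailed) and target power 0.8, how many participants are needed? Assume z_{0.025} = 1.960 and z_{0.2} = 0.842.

n = 124

Fisher's z: C = ½·ln((1+r)/(1−r)) = ½·ln(1.6667) = 0.2554.
n = ((z_{α/2} + z_β)/C)² + 3.
(1.960 + 0.842) / 0.2554 = 2.802 / 0.2554 = 10.971.
n = 10.971² + 3 = 120.36 + 3 = 123.4.
Round up.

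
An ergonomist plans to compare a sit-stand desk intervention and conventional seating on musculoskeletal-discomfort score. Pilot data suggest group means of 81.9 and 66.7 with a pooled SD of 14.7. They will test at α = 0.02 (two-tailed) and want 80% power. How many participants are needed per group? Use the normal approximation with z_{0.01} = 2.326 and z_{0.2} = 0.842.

Cohen's d = |M₁ − M₂| / SD_pooled = |81.9 − 66.7| / 14.7 = 15.2 / 14.7 = 1.034.
For two independent groups with equal n: n = 2·((z_{α/2} + z_β) / d)².
z_{α/2} + z_β = 2.326 + 0.842 = 3.168.
n = 2 × (3.168 / 1.034)² = 2 × 3.064² = 2 × 9.39 = 18.8.
Round up to the next whole participant.

n = 19 per group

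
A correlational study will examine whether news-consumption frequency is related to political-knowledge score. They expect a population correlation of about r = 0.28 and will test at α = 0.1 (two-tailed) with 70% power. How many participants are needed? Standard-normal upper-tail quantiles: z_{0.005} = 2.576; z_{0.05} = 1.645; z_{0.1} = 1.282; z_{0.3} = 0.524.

n = 60

Fisher's z: C = ½·ln((1+r)/(1−r)) = ½·ln(1.7778) = 0.2877.
n = ((z_{α/2} + z_β)/C)² + 3.
(1.645 + 0.524) / 0.2877 = 2.169 / 0.2877 = 7.539.
n = 7.539² + 3 = 56.84 + 3 = 59.8.
Round up.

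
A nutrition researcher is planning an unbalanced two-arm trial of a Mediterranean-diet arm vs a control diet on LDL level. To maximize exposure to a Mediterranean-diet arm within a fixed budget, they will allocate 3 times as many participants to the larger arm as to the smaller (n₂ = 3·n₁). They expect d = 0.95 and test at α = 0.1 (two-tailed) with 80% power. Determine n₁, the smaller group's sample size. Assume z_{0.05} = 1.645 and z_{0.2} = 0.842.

With allocation ratio k = n₂/n₁ = 3, Var(x̄₁−x̄₂) = σ²(1/n₁ + 1/(k·n₁)) = σ²·(k+1)/(k·n₁).
So n₁ = (1 + 1/k)·((z_{α/2} + z_β)/d)² = 1.333 × (2.487/0.95)².
n₁ = 1.333 × 6.85 = 9.1.
Round up: n₁ = 10, giving n₂ = 3 × 10 = 30.

n₁ = 10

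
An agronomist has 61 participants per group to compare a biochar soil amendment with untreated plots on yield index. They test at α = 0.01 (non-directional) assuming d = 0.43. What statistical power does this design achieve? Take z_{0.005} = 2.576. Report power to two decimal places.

For two equal groups, power = Φ(d·√(n/2) − z_{α/2}).
d·√(n/2) = 0.43 × √(61/2) = 0.43 × 5.523 = 2.375.
z_β = 2.375 − 2.576 = -0.201.
Power = Φ(-0.201) = 0.420.

power ≈ 0.42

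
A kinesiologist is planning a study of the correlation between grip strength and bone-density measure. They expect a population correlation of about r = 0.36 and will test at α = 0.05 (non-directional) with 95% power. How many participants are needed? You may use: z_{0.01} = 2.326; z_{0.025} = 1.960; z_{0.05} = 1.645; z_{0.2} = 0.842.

Fisher's z: C = ½·ln((1+r)/(1−r)) = ½·ln(2.1250) = 0.3769.
n = ((z_{α/2} + z_β)/C)² + 3.
(1.960 + 1.645) / 0.3769 = 3.605 / 0.3769 = 9.565.
n = 9.565² + 3 = 91.49 + 3 = 94.5.
Round up.

n = 95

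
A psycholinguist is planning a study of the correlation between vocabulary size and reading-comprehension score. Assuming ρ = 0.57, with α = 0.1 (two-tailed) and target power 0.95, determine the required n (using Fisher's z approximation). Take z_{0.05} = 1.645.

Fisher's z: C = ½·ln((1+r)/(1−r)) = ½·ln(3.6512) = 0.6475.
n = ((z_{α/2} + z_β)/C)² + 3.
(1.645 + 1.645) / 0.6475 = 3.290 / 0.6475 = 5.081.
n = 5.081² + 3 = 25.82 + 3 = 28.8.
Round up.

n = 29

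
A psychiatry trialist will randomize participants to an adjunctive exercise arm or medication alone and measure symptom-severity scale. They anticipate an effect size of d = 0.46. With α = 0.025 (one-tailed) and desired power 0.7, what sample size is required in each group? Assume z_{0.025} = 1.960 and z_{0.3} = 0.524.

For two independent groups with equal n: n = 2·((z_{α} + z_β) / d)².
z_{α} + z_β = 1.960 + 0.524 = 2.484.
n = 2 × (2.484 / 0.46)² = 2 × 5.400² = 2 × 29.16 = 58.3.
Round up to the next whole participant.

n = 59 per group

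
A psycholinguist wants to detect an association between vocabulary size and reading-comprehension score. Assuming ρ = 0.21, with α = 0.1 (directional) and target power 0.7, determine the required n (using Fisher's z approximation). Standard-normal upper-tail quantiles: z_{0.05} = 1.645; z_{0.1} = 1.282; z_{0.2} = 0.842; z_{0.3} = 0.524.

n = 75

Fisher's z: C = ½·ln((1+r)/(1−r)) = ½·ln(1.5316) = 0.2132.
n = ((z_{α} + z_β)/C)² + 3.
(1.282 + 0.524) / 0.2132 = 1.806 / 0.2132 = 8.471.
n = 8.471² + 3 = 71.76 + 3 = 74.8.
Round up.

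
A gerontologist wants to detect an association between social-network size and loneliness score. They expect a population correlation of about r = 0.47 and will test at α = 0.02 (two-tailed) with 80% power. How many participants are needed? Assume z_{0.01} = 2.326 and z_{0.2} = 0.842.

Fisher's z: C = ½·ln((1+r)/(1−r)) = ½·ln(2.7736) = 0.5101.
n = ((z_{α/2} + z_β)/C)² + 3.
(2.326 + 0.842) / 0.5101 = 3.168 / 0.5101 = 6.211.
n = 6.211² + 3 = 38.57 + 3 = 41.6.
Round up.

n = 42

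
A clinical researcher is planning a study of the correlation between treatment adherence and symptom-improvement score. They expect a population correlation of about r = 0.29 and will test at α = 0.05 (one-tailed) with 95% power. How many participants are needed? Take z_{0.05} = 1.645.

n = 125

Fisher's z: C = ½·ln((1+r)/(1−r)) = ½·ln(1.8169) = 0.2986.
n = ((z_{α} + z_β)/C)² + 3.
(1.645 + 1.645) / 0.2986 = 3.290 / 0.2986 = 11.018.
n = 11.018² + 3 = 121.40 + 3 = 124.4.
Round up.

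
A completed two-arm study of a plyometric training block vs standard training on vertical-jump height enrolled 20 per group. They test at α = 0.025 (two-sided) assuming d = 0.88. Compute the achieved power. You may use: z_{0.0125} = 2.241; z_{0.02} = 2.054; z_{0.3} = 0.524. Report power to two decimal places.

power ≈ 0.71

For two equal groups, power = Φ(d·√(n/2) − z_{α/2}).
d·√(n/2) = 0.88 × √(20/2) = 0.88 × 3.162 = 2.783.
z_β = 2.783 − 2.241 = 0.542.
Power = Φ(0.542) = 0.706.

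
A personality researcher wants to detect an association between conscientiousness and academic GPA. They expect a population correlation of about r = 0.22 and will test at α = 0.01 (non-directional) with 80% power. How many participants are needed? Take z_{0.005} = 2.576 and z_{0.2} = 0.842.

n = 237

Fisher's z: C = ½·ln((1+r)/(1−r)) = ½·ln(1.5641) = 0.2237.
n = ((z_{α/2} + z_β)/C)² + 3.
(2.576 + 0.842) / 0.2237 = 3.418 / 0.2237 = 15.279.
n = 15.279² + 3 = 233.46 + 3 = 236.5.
Round up.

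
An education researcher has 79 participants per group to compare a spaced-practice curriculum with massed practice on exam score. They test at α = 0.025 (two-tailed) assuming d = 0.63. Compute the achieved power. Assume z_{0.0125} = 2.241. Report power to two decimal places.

For two equal groups, power = Φ(d·√(n/2) − z_{α/2}).
d·√(n/2) = 0.63 × √(79/2) = 0.63 × 6.285 = 3.959.
z_β = 3.959 − 2.241 = 1.718.
Power = Φ(1.718) = 0.957.

power ≈ 0.96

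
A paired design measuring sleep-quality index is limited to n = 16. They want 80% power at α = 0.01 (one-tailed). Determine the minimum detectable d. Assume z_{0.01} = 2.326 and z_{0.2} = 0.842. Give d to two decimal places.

d_min ≈ 0.79

For a single sample (or paired design) of n = 16: d_min = (z_{α} + z_β)/√n.
z-sum = 2.326 + 0.842 = 3.168.
d_min = 3.168 / √16 = 3.168 / 4.000 = 0.792.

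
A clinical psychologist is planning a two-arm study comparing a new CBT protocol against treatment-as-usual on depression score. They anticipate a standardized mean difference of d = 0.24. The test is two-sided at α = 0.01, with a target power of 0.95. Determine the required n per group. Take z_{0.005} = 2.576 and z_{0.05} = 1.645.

For two independent groups with equal n: n = 2·((z_{α/2} + z_β) / d)².
z_{α/2} + z_β = 2.576 + 1.645 = 4.221.
n = 2 × (4.221 / 0.24)² = 2 × 17.588² = 2 × 309.32 = 618.6.
Round up to the next whole participant.

n = 619 per group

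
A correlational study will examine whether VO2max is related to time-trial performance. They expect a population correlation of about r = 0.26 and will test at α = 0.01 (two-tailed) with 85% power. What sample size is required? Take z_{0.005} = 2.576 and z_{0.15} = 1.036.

Fisher's z: C = ½·ln((1+r)/(1−r)) = ½·ln(1.7027) = 0.2661.
n = ((z_{α/2} + z_β)/C)² + 3.
(2.576 + 1.036) / 0.2661 = 3.612 / 0.2661 = 13.574.
n = 13.574² + 3 = 184.25 + 3 = 187.2.
Round up.

n = 188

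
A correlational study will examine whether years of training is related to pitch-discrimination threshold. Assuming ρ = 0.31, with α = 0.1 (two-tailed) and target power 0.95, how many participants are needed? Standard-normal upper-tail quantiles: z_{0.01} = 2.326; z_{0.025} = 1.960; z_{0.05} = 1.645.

n = 109

Fisher's z: C = ½·ln((1+r)/(1−r)) = ½·ln(1.8986) = 0.3205.
n = ((z_{α/2} + z_β)/C)² + 3.
(1.645 + 1.645) / 0.3205 = 3.290 / 0.3205 = 10.265.
n = 10.265² + 3 = 105.37 + 3 = 108.4.
Round up.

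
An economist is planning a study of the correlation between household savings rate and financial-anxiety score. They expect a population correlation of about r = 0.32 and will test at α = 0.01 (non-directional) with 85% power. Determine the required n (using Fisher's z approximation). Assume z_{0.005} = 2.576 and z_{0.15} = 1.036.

n = 122

Fisher's z: C = ½·ln((1+r)/(1−r)) = ½·ln(1.9412) = 0.3316.
n = ((z_{α/2} + z_β)/C)² + 3.
(2.576 + 1.036) / 0.3316 = 3.612 / 0.3316 = 10.893.
n = 10.893² + 3 = 118.65 + 3 = 121.6.
Round up.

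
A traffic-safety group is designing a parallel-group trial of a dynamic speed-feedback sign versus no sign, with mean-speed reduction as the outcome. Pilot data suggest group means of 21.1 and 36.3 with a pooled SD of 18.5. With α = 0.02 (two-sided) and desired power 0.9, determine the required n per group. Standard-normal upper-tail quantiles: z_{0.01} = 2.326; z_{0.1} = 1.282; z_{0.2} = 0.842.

Cohen's d = |M₁ − M₂| / SD_pooled = |21.1 − 36.3| / 18.5 = 15.2 / 18.5 = 0.822.
For two independent groups with equal n: n = 2·((z_{α/2} + z_β) / d)².
z_{α/2} + z_β = 2.326 + 1.282 = 3.608.
n = 2 × (3.608 / 0.822)² = 2 × 4.389² = 2 × 19.27 = 38.5.
Round up to the next whole participant.

n = 39 per group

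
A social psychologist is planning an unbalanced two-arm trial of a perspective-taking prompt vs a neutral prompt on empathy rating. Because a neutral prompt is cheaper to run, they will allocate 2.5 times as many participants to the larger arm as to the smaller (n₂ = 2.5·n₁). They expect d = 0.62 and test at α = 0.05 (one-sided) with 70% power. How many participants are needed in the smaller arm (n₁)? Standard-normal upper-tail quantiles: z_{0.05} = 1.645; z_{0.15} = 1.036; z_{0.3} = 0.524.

n₁ = 18

With allocation ratio k = n₂/n₁ = 2.5, Var(x̄₁−x̄₂) = σ²(1/n₁ + 1/(k·n₁)) = σ²·(k+1)/(k·n₁).
So n₁ = (1 + 1/k)·((z_{α} + z_β)/d)² = 1.400 × (2.169/0.62)².
n₁ = 1.400 × 12.24 = 17.1.
Round up: n₁ = 18, giving n₂ = 2.5 × 18 = 45.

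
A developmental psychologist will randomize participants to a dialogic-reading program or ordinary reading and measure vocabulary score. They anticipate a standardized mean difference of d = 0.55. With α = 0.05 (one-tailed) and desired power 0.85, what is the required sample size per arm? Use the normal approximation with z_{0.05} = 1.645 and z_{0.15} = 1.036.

For two independent groups with equal n: n = 2·((z_{α} + z_β) / d)².
z_{α} + z_β = 1.645 + 1.036 = 2.681.
n = 2 × (2.681 / 0.55)² = 2 × 4.875² = 2 × 23.76 = 47.5.
Round up to the next whole participant.

n = 48 per group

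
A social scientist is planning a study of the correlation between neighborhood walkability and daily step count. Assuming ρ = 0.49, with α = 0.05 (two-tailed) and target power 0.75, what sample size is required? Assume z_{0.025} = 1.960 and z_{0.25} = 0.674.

Fisher's z: C = ½·ln((1+r)/(1−r)) = ½·ln(2.9216) = 0.5361.
n = ((z_{α/2} + z_β)/C)² + 3.
(1.960 + 0.674) / 0.5361 = 2.634 / 0.5361 = 4.913.
n = 4.913² + 3 = 24.14 + 3 = 27.1.
Round up.

n = 28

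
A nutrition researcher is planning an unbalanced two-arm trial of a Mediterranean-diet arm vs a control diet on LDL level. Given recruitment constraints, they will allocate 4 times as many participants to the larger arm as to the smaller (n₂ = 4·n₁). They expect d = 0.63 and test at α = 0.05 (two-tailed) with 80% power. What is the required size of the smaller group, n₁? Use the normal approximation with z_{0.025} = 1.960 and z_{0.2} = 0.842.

n₁ = 25

With allocation ratio k = n₂/n₁ = 4, Var(x̄₁−x̄₂) = σ²(1/n₁ + 1/(k·n₁)) = σ²·(k+1)/(k·n₁).
So n₁ = (1 + 1/k)·((z_{α/2} + z_β)/d)² = 1.250 × (2.802/0.63)².
n₁ = 1.250 × 19.78 = 24.7.
Round up: n₁ = 25, giving n₂ = 4 × 25 = 100.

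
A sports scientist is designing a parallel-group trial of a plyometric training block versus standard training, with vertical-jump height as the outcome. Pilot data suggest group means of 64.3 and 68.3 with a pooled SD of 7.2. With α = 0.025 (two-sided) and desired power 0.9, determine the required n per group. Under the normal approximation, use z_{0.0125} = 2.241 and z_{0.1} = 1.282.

Cohen's d = |M₁ − M₂| / SD_pooled = |64.3 − 68.3| / 7.2 = 4.0 / 7.2 = 0.556.
For two independent groups with equal n: n = 2·((z_{α/2} + z_β) / d)².
z_{α/2} + z_β = 2.241 + 1.282 = 3.523.
n = 2 × (3.523 / 0.556)² = 2 × 6.336² = 2 × 40.15 = 80.3.
Round up to the next whole participant.

n = 81 per group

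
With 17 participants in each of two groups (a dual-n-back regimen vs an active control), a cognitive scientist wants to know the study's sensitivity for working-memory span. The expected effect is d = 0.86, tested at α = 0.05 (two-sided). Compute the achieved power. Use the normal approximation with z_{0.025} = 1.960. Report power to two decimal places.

power ≈ 0.71

For two equal groups, power = Φ(d·√(n/2) − z_{α/2}).
d·√(n/2) = 0.86 × √(17/2) = 0.86 × 2.915 = 2.507.
z_β = 2.507 − 1.960 = 0.547.
Power = Φ(0.547) = 0.708.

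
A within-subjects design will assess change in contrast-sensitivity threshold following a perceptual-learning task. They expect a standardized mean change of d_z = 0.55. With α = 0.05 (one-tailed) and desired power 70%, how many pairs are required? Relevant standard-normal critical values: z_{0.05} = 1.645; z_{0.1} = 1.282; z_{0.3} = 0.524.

n = 16 pairs

For a paired (one-sample on differences) test: n = ((z_{α} + z_β) / d)².
z_{α} + z_β = 1.645 + 0.524 = 2.169.
n = (2.169 / 0.55)² = 3.944² = 15.55.
Round up.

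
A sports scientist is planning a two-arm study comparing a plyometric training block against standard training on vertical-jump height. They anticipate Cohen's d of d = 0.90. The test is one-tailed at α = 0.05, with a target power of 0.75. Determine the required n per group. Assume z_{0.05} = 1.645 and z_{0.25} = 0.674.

n = 14 per group

For two independent groups with equal n: n = 2·((z_{α} + z_β) / d)².
z_{α} + z_β = 1.645 + 0.674 = 2.319.
n = 2 × (2.319 / 0.90)² = 2 × 2.577² = 2 × 6.64 = 13.3.
Round up to the next whole participant.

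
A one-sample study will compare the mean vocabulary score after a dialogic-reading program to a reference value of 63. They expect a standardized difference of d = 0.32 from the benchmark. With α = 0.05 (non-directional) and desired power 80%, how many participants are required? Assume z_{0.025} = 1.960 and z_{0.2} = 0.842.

n = 77

For a one-sample test: n = ((z_{α/2} + z_β) / d)².
z_{α/2} + z_β = 1.960 + 0.842 = 2.802.
n = (2.802 / 0.32)² = 8.756² = 76.67.
Round up.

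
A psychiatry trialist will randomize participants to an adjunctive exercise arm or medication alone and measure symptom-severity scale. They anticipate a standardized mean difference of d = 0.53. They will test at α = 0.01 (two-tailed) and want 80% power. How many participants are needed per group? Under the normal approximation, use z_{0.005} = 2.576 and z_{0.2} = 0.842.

n = 84 per group

For two independent groups with equal n: n = 2·((z_{α/2} + z_β) / d)².
z_{α/2} + z_β = 2.576 + 0.842 = 3.418.
n = 2 × (3.418 / 0.53)² = 2 × 6.449² = 2 × 41.59 = 83.2.
Round up to the next whole participant.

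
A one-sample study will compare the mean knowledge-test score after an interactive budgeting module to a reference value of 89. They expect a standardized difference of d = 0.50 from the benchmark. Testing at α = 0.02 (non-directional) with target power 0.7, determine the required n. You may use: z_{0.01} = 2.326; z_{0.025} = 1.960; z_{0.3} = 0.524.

n = 33

For a one-sample test: n = ((z_{α/2} + z_β) / d)².
z_{α/2} + z_β = 2.326 + 0.524 = 2.850.
n = (2.850 / 0.50)² = 5.700² = 32.49.
Round up.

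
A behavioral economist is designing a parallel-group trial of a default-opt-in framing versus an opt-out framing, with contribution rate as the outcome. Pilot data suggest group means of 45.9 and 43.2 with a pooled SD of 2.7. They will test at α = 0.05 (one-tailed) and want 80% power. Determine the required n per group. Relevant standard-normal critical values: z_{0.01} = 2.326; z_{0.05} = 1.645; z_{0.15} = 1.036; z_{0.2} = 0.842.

Cohen's d = |M₁ − M₂| / SD_pooled = |45.9 − 43.2| / 2.7 = 2.7 / 2.7 = 1.000.
For two independent groups with equal n: n = 2·((z_{α} + z_β) / d)².
z_{α} + z_β = 1.645 + 0.842 = 2.487.
n = 2 × (2.487 / 1.000)² = 2 × 2.487² = 2 × 6.19 = 12.4.
Round up to the next whole participant.

n = 13 per group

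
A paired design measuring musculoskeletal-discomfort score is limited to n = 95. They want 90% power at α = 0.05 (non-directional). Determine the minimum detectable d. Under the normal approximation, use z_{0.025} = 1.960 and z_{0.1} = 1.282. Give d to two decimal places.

For a single sample (or paired design) of n = 95: d_min = (z_{α/2} + z_β)/√n.
z-sum = 1.960 + 1.282 = 3.242.
d_min = 3.242 / √95 = 3.242 / 9.747 = 0.333.

d_min ≈ 0.33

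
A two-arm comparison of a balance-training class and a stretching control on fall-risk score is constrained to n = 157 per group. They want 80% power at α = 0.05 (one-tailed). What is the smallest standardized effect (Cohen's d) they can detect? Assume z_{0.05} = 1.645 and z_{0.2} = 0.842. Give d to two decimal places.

For two independent groups of n = 157 each: d_min = (z_{α} + z_β)·√(2/n).
z-sum = 1.645 + 0.842 = 2.487.
d_min = 2.487 × √(2/157) = 2.487 × 0.1129 = 0.281.

d_min ≈ 0.28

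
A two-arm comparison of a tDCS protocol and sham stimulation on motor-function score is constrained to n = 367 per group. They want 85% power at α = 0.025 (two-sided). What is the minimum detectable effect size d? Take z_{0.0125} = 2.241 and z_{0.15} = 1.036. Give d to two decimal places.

For two independent groups of n = 367 each: d_min = (z_{α/2} + z_β)·√(2/n).
z-sum = 2.241 + 1.036 = 3.277.
d_min = 3.277 × √(2/367) = 3.277 × 0.0738 = 0.242.

d_min ≈ 0.24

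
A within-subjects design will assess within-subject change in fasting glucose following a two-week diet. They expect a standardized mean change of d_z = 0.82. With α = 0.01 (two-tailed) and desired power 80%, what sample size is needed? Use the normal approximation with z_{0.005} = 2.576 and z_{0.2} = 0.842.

n = 18 pairs

For a paired (one-sample on differences) test: n = ((z_{α/2} + z_β) / d)².
z_{α/2} + z_β = 2.576 + 0.842 = 3.418.
n = (3.418 / 0.82)² = 4.168² = 17.37.
Round up.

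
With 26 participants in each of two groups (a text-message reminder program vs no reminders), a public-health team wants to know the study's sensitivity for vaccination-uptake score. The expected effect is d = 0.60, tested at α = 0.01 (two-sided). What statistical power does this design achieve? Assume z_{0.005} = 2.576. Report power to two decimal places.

For two equal groups, power = Φ(d·√(n/2) − z_{α/2}).
d·√(n/2) = 0.60 × √(26/2) = 0.60 × 3.606 = 2.163.
z_β = 2.163 − 2.576 = -0.413.
Power = Φ(-0.413) = 0.340.

power ≈ 0.34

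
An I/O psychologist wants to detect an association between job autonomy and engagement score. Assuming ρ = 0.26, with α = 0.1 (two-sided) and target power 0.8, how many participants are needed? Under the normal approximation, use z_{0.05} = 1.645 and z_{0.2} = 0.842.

Fisher's z: C = ½·ln((1+r)/(1−r)) = ½·ln(1.7027) = 0.2661.
n = ((z_{α/2} + z_β)/C)² + 3.
(1.645 + 0.842) / 0.2661 = 2.487 / 0.2661 = 9.346.
n = 9.346² + 3 = 87.35 + 3 = 90.3.
Round up.

n = 91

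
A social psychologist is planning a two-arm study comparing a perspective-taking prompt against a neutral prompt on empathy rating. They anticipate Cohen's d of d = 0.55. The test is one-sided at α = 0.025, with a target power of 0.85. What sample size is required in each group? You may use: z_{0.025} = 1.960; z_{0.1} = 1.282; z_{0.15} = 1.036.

For two independent groups with equal n: n = 2·((z_{α} + z_β) / d)².
z_{α} + z_β = 1.960 + 1.036 = 2.996.
n = 2 × (2.996 / 0.55)² = 2 × 5.447² = 2 × 29.67 = 59.3.
Round up to the next whole participant.

n = 60 per group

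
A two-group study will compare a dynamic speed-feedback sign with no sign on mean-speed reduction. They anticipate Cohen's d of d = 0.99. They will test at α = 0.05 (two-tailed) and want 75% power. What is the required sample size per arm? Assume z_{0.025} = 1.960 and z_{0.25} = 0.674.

For two independent groups with equal n: n = 2·((z_{α/2} + z_β) / d)².
z_{α/2} + z_β = 1.960 + 0.674 = 2.634.
n = 2 × (2.634 / 0.99)² = 2 × 2.661² = 2 × 7.08 = 14.2.
Round up to the next whole participant.

n = 15 per group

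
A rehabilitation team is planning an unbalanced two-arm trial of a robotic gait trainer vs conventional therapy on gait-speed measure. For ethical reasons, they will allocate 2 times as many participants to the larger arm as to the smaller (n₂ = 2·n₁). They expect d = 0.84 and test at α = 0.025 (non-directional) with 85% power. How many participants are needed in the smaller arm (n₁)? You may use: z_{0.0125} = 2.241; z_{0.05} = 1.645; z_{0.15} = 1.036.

With allocation ratio k = n₂/n₁ = 2, Var(x̄₁−x̄₂) = σ²(1/n₁ + 1/(k·n₁)) = σ²·(k+1)/(k·n₁).
So n₁ = (1 + 1/k)·((z_{α/2} + z_β)/d)² = 1.500 × (3.277/0.84)².
n₁ = 1.500 × 15.22 = 22.8.
Round up: n₁ = 23, giving n₂ = 2 × 23 = 46.

n₁ = 23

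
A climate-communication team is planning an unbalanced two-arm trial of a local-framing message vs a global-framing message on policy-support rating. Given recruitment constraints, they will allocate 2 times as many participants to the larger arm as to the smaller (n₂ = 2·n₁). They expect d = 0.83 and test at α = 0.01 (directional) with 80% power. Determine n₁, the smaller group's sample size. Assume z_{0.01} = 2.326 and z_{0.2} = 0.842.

n₁ = 22

With allocation ratio k = n₂/n₁ = 2, Var(x̄₁−x̄₂) = σ²(1/n₁ + 1/(k·n₁)) = σ²·(k+1)/(k·n₁).
So n₁ = (1 + 1/k)·((z_{α} + z_β)/d)² = 1.500 × (3.168/0.83)².
n₁ = 1.500 × 14.57 = 21.9.
Round up: n₁ = 22, giving n₂ = 2 × 22 = 44.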